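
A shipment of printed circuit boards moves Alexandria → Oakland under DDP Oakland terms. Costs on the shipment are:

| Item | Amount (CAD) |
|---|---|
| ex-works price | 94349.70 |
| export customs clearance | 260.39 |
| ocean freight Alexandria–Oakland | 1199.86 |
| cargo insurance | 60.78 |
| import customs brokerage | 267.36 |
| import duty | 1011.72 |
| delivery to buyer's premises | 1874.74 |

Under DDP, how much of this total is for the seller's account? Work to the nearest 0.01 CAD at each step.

Seller's account: CAD 99024.55

DDP: the seller bears all costs including import duty.
Seller's account: goods 94349.70 + export clearance 260.39 + freight 1199.86 + insurance 60.78 + brokerage 267.36 + duty 1011.72 + delivery 1874.74 = 99024.55
Buyer's account: 0.00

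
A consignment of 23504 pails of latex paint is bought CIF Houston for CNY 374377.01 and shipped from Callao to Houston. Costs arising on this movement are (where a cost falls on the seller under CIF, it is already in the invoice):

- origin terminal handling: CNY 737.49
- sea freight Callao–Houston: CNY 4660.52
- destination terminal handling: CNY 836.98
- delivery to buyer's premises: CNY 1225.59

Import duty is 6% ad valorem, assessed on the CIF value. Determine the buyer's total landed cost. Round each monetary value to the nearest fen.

Total landed cost: CNY 398902.20

CIF: the seller pays costs through ocean freight and marine insurance to the destination port.
Already in the invoice (seller's account under CIF): origin terminal, freight — exclude.
The CIF price already equals the CIF value: 374377.01
Import duty = 374377.01 × 6% = 22462.62
Buyer bears: destination terminal 836.98 + delivery 1225.59 + duty 22462.62 = 24525.19
Landed cost = invoice 374377.01 + 24525.19 = 398902.20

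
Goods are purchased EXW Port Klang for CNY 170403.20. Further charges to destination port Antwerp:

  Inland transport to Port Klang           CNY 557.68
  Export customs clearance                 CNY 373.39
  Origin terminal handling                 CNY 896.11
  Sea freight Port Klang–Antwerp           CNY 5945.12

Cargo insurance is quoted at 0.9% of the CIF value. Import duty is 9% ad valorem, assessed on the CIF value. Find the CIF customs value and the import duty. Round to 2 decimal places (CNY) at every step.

CIF value: CNY 179793.64; import duty: CNY 16181.43

Let C be the CIF value. C = EXW price + pre-shipment costs + freight + 0.9% × C
C − 0.9% × C = 170403.20 + 557.68 + 373.39 + 896.11 + 5945.12
0.991 × C = 178175.50
C = 178175.50 / 0.991 = 179793.64
Insurance premium = 0.9% × 179793.64 = 1618.14
Import duty = 179793.64 × 9% = 16181.43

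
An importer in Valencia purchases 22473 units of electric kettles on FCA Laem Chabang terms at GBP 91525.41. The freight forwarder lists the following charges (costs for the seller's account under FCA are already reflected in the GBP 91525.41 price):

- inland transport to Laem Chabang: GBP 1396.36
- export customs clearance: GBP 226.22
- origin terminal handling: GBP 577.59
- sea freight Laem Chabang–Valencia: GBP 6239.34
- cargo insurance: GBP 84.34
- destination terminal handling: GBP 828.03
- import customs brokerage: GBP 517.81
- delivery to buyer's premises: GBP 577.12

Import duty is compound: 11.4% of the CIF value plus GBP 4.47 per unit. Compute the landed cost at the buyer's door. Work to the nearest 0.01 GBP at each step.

Total landed cost: GBP 212024.59

FCA: the seller delivers export-cleared goods to the carrier; the buyer bears costs from that point.
Already in the invoice (seller's account under FCA): inland to port, export clearance — exclude.
CIF value = FCA price + origin terminal + freight + insurance = 91525.41 + 577.59 + 6239.34 + 84.34 = 98426.68
Ad valorem component: 98426.68 × 11.4% = 11220.64
Specific component: 22473 × 4.47 = 100454.31
Import duty = 11220.64 + 100454.31 = 111674.95
Buyer bears: origin terminal 577.59 + freight 6239.34 + insurance 84.34 + destination terminal 828.03 + brokerage 517.81 + delivery 577.12 + duty 111674.95 = 120499.18
Landed cost = invoice 91525.41 + 120499.18 = 212024.59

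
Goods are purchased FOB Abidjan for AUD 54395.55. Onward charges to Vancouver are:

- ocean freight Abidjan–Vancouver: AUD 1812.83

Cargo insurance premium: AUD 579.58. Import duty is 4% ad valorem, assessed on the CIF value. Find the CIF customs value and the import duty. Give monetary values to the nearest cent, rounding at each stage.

CIF = FOB price + freight + insurance
CIF = 54395.55 + 1812.83 + 579.58 = 56787.96
Import duty = 56787.96 × 4% = 2271.52

CIF value: AUD 56787.96; import duty: AUD 2271.52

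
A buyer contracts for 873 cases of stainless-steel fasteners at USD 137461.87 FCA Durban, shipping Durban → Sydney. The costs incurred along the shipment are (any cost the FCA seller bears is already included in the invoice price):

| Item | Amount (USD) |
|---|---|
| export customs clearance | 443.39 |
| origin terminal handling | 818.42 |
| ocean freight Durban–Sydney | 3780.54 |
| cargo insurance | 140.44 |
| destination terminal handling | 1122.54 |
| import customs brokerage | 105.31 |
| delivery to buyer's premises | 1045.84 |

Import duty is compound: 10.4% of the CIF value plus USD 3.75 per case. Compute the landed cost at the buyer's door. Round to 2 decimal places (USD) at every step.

Total landed cost: USD 162537.64

FCA: the seller delivers export-cleared goods to the carrier; the buyer bears costs from that point.
Already in the invoice (seller's account under FCA): export clearance — exclude.
CIF value = FCA price + origin terminal + freight + insurance = 137461.87 + 818.42 + 3780.54 + 140.44 = 142201.27
Ad valorem component: 142201.27 × 10.4% = 14788.93
Specific component: 873 × 3.75 = 3273.75
Import duty = 14788.93 + 3273.75 = 18062.68
Buyer bears: origin terminal 818.42 + freight 3780.54 + insurance 140.44 + destination terminal 1122.54 + brokerage 105.31 + delivery 1045.84 + duty 18062.68 = 25075.77
Landed cost = invoice 137461.87 + 25075.77 = 162537.64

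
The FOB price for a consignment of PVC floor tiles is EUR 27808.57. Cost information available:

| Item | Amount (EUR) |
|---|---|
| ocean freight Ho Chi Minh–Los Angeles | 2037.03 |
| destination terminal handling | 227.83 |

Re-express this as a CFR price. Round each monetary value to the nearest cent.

CFR price: EUR 29845.60

Not relevant to the conversion: destination terminal — on the buyer under both terms; not part of either seller's price.
From FOB to CFR, the seller additionally bears: freight.
CFR price = 27808.57 + 2037.03 = 29845.60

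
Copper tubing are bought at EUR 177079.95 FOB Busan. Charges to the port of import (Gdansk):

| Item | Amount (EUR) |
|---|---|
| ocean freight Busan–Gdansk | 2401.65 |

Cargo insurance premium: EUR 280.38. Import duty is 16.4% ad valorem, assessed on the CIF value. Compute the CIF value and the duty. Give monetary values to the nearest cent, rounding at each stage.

CIF value: EUR 179761.98; import duty: EUR 29480.96

CIF = FOB price + freight + insurance
CIF = 177079.95 + 2401.65 + 280.38 = 179761.98
Import duty = 179761.98 × 16.4% = 29480.96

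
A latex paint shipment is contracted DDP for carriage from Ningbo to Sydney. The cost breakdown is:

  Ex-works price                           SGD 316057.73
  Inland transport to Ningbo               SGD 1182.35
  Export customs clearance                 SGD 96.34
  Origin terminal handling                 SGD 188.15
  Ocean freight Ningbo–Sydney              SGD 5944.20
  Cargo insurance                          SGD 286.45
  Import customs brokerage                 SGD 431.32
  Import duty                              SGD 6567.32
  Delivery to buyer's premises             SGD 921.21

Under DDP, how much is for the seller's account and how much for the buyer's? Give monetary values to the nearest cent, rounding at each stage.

DDP: the seller bears all costs including import duty.
Seller's account: goods 316057.73 + inland to port 1182.35 + export clearance 96.34 + origin terminal 188.15 + freight 5944.20 + insurance 286.45 + brokerage 431.32 + duty 6567.32 + delivery 921.21 = 331675.07
Buyer's account: 0.00

Seller: SGD 331675.07; buyer: SGD 0.00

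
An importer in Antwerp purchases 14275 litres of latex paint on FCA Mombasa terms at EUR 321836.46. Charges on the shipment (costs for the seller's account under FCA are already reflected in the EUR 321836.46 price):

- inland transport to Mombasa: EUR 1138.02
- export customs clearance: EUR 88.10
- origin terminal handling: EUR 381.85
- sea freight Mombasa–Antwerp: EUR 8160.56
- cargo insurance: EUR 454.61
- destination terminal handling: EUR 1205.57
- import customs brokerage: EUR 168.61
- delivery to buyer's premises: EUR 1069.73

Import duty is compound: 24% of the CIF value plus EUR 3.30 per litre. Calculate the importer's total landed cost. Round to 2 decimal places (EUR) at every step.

FCA: the seller delivers export-cleared goods to the carrier; the buyer bears costs from that point.
Already in the invoice (seller's account under FCA): inland to port, export clearance — exclude.
CIF value = FCA price + origin terminal + freight + insurance = 321836.46 + 381.85 + 8160.56 + 454.61 = 330833.48
Ad valorem component: 330833.48 × 24% = 79400.04
Specific component: 14275 × 3.30 = 47107.50
Import duty = 79400.04 + 47107.50 = 126507.54
Buyer bears: origin terminal 381.85 + freight 8160.56 + insurance 454.61 + destination terminal 1205.57 + brokerage 168.61 + delivery 1069.73 + duty 126507.54 = 137948.47
Landed cost = invoice 321836.46 + 137948.47 = 459784.93

Total landed cost: EUR 459784.93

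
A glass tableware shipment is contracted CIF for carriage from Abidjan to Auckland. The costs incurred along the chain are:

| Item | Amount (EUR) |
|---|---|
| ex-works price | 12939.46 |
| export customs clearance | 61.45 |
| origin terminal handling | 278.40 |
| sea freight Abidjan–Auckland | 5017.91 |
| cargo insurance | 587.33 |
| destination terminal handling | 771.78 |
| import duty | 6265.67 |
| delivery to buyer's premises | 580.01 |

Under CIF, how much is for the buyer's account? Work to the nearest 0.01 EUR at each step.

CIF: the seller pays costs through ocean freight and marine insurance to the destination port.
Seller's account: goods 12939.46 + export clearance 61.45 + origin terminal 278.40 + freight 5017.91 + insurance 587.33 = 18884.55
Buyer's account: destination terminal 771.78 + duty 6265.67 + delivery 580.01 = 7617.46

Buyer's account: EUR 7617.46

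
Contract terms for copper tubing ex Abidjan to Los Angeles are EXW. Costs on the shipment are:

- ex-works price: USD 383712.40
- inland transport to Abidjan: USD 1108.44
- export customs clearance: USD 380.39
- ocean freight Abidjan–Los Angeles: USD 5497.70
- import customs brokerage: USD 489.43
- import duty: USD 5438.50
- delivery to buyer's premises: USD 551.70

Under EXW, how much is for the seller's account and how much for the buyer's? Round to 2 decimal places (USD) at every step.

EXW: the seller makes goods available at their premises; the buyer bears all onward costs.
Seller's account: goods 383712.40 = 383712.40
Buyer's account: inland to port 1108.44 + export clearance 380.39 + freight 5497.70 + brokerage 489.43 + duty 5438.50 + delivery 551.70 = 13466.16

Seller: USD 383712.40; buyer: USD 13466.16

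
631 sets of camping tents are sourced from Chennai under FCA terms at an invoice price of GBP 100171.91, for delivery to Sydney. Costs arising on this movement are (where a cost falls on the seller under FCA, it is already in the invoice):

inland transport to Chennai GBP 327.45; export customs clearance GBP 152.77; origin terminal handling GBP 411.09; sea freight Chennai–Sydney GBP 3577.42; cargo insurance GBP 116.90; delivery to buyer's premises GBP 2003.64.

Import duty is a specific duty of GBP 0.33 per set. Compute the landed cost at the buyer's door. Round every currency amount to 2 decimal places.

Total landed cost: GBP 106489.19

FCA: the seller delivers export-cleared goods to the carrier; the buyer bears costs from that point.
Already in the invoice (seller's account under FCA): inland to port, export clearance — exclude.
CIF value = FCA price + origin terminal + freight + insurance = 100171.91 + 411.09 + 3577.42 + 116.90 = 104277.32
Import duty = 631 × 0.33 = 208.23
Buyer bears: origin terminal 411.09 + freight 3577.42 + insurance 116.90 + delivery 2003.64 + duty 208.23 = 6317.28
Landed cost = invoice 100171.91 + 6317.28 = 106489.19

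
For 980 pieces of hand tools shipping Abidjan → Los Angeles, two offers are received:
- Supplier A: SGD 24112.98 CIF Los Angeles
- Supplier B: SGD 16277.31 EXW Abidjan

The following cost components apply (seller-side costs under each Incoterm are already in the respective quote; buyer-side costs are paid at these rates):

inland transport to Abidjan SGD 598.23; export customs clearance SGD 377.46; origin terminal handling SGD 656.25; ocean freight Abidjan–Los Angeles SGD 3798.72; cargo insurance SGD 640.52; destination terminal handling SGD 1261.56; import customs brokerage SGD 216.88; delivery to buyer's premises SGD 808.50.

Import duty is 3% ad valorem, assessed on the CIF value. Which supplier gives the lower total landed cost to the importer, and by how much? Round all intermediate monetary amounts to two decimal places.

Supplier A (CIF):
The CIF price already equals the CIF value: 24112.98
Import duty = 24112.98 × 3% = 723.39
Buyer bears (A): 1261.56 + 216.88 + 808.50 = 2286.94
Landed cost (A) = invoice 24112.98 + 2286.94 + duty 723.39 = 27123.31
Supplier B (EXW):
CIF value = EXW price + inland to port + export clearance + origin terminal + freight + insurance = 16277.31 + 598.23 + 377.46 + 656.25 + 3798.72 + 640.52 = 22348.49
Import duty = 22348.49 × 3% = 670.45
Buyer bears (B): 598.23 + 377.46 + 656.25 + 3798.72 + 640.52 + 1261.56 + 216.88 + 808.50 = 8358.12
Landed cost (B) = invoice 16277.31 + 8358.12 + duty 670.45 = 25305.88
Difference = |27123.31 − 25305.88| = 1817.43

Supplier B is cheaper by SGD 1817.43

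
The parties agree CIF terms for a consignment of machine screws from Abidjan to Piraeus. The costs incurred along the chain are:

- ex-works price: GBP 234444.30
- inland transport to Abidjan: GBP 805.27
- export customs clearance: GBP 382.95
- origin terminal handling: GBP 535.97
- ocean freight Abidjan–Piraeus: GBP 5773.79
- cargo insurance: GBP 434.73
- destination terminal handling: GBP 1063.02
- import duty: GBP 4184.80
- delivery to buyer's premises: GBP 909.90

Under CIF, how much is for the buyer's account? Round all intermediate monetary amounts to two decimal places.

CIF: the seller pays costs through ocean freight and marine insurance to the destination port.
Seller's account: goods 234444.30 + inland to port 805.27 + export clearance 382.95 + origin terminal 535.97 + freight 5773.79 + insurance 434.73 = 242377.01
Buyer's account: destination terminal 1063.02 + duty 4184.80 + delivery 909.90 = 6157.72

Buyer's account: GBP 6157.72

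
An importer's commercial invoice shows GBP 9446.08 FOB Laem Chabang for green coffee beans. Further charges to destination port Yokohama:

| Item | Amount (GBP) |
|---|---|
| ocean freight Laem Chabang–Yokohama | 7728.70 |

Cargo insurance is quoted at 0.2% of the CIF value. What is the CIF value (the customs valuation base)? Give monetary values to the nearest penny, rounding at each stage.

CIF value: GBP 17209.20

Let C be the CIF value. C = FOB price + freight + 0.2% × C
C − 0.2% × C = 9446.08 + 7728.70
0.998 × C = 17174.78
C = 17174.78 / 0.998 = 17209.20
Insurance premium = 0.2% × 17209.20 = 34.42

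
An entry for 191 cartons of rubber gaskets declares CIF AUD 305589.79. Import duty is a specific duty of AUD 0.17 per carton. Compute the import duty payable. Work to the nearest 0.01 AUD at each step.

Import duty: AUD 32.47

Import duty = 191 × 0.17 = 32.47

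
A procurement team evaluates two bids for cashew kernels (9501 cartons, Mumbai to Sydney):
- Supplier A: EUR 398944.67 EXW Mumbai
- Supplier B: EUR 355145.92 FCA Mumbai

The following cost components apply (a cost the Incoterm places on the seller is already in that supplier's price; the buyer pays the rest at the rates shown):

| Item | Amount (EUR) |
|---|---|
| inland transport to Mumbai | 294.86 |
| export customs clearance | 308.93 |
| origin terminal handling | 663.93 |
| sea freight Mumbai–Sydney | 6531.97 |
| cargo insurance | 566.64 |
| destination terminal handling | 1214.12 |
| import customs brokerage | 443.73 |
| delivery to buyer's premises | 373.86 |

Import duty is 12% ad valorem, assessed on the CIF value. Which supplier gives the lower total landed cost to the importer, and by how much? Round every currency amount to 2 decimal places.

Supplier B is cheaper by EUR 49730.84

Supplier A (EXW):
CIF value = EXW price + inland to port + export clearance + origin terminal + freight + insurance = 398944.67 + 294.86 + 308.93 + 663.93 + 6531.97 + 566.64 = 407311.00
Import duty = 407311.00 × 12% = 48877.32
Buyer bears (A): 294.86 + 308.93 + 663.93 + 6531.97 + 566.64 + 1214.12 + 443.73 + 373.86 = 10398.04
Landed cost (A) = invoice 398944.67 + 10398.04 + duty 48877.32 = 458220.03
Supplier B (FCA):
CIF value = FCA price + origin terminal + freight + insurance = 355145.92 + 663.93 + 6531.97 + 566.64 = 362908.46
Import duty = 362908.46 × 12% = 43549.02
Buyer bears (B): 663.93 + 6531.97 + 566.64 + 1214.12 + 443.73 + 373.86 = 9794.25
Landed cost (B) = invoice 355145.92 + 9794.25 + duty 43549.02 = 408489.19
Difference = |458220.03 − 408489.19| = 49730.84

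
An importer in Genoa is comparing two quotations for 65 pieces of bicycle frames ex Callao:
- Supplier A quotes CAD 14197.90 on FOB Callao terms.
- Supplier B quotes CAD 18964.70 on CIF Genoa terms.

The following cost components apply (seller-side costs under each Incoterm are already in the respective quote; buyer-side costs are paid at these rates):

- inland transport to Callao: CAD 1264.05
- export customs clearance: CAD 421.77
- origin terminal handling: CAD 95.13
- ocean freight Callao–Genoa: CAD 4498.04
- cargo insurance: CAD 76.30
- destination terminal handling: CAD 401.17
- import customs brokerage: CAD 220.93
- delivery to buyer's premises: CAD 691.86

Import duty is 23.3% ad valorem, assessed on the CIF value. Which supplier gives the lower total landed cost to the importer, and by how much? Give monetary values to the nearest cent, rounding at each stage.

Supplier A (FOB):
CIF value = FOB price + freight + insurance = 14197.90 + 4498.04 + 76.30 = 18772.24
Import duty = 18772.24 × 23.3% = 4373.93
Buyer bears (A): 4498.04 + 76.30 + 401.17 + 220.93 + 691.86 = 5888.30
Landed cost (A) = invoice 14197.90 + 5888.30 + duty 4373.93 = 24460.13
Supplier B (CIF):
The CIF price already equals the CIF value: 18964.70
Import duty = 18964.70 × 23.3% = 4418.78
Buyer bears (B): 401.17 + 220.93 + 691.86 = 1313.96
Landed cost (B) = invoice 18964.70 + 1313.96 + duty 4418.78 = 24697.44
Difference = |24460.13 − 24697.44| = 237.31

Supplier A is cheaper by CAD 237.31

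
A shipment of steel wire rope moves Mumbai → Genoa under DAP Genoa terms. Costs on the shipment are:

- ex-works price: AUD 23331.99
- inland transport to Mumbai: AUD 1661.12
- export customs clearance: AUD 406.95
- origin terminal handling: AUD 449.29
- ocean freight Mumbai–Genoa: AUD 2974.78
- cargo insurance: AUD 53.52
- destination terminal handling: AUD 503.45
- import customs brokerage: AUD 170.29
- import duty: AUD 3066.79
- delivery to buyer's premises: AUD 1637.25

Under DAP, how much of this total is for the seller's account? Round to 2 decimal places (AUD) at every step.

Seller's account: AUD 31018.35

DAP: the seller bears all costs to the named destination except import duty and clearance.
Seller's account: goods 23331.99 + inland to port 1661.12 + export clearance 406.95 + origin terminal 449.29 + freight 2974.78 + insurance 53.52 + destination terminal 503.45 + delivery 1637.25 = 31018.35
Buyer's account: brokerage 170.29 + duty 3066.79 = 3237.08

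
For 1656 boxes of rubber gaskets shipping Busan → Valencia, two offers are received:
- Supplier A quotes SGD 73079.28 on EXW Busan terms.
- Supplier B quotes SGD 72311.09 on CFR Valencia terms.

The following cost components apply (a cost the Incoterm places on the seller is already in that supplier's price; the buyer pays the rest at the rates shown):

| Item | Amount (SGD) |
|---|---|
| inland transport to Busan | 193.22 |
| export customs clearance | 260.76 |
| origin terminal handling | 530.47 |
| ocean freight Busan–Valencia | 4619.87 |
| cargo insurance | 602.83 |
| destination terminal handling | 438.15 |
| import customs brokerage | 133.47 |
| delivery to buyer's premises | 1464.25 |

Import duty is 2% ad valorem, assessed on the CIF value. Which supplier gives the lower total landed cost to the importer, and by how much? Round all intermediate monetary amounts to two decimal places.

Supplier A (EXW):
CIF value = EXW price + inland to port + export clearance + origin terminal + freight + insurance = 73079.28 + 193.22 + 260.76 + 530.47 + 4619.87 + 602.83 = 79286.43
Import duty = 79286.43 × 2% = 1585.73
Buyer bears (A): 193.22 + 260.76 + 530.47 + 4619.87 + 602.83 + 438.15 + 133.47 + 1464.25 = 8243.02
Landed cost (A) = invoice 73079.28 + 8243.02 + duty 1585.73 = 82908.03
Supplier B (CFR):
CIF value = CFR price + insurance = 72311.09 + 602.83 = 72913.92
Import duty = 72913.92 × 2% = 1458.28
Buyer bears (B): 602.83 + 438.15 + 133.47 + 1464.25 = 2638.70
Landed cost (B) = invoice 72311.09 + 2638.70 + duty 1458.28 = 76408.07
Difference = |82908.03 − 76408.07| = 6499.96

Supplier B is cheaper by SGD 6499.96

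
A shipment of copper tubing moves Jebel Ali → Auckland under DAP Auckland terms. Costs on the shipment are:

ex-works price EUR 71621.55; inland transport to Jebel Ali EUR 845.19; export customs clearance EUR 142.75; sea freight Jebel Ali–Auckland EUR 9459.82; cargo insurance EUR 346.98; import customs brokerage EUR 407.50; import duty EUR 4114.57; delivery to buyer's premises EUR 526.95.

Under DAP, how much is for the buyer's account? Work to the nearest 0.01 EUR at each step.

Buyer's account: EUR 4522.07

DAP: the seller bears all costs to the named destination except import duty and clearance.
Seller's account: goods 71621.55 + inland to port 845.19 + export clearance 142.75 + freight 9459.82 + insurance 346.98 + delivery 526.95 = 82943.24
Buyer's account: brokerage 407.50 + duty 4114.57 = 4522.07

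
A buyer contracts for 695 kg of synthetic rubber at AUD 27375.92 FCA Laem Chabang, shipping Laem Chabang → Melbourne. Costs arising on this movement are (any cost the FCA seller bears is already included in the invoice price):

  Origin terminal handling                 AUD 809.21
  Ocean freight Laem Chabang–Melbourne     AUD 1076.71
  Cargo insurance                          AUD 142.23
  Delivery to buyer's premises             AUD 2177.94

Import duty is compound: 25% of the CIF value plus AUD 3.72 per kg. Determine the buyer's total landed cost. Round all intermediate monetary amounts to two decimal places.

FCA: the seller delivers export-cleared goods to the carrier; the buyer bears costs from that point.
CIF value = FCA price + origin terminal + freight + insurance = 27375.92 + 809.21 + 1076.71 + 142.23 = 29404.07
Ad valorem component: 29404.07 × 25% = 7351.02
Specific component: 695 × 3.72 = 2585.40
Import duty = 7351.02 + 2585.40 = 9936.42
Buyer bears: origin terminal 809.21 + freight 1076.71 + insurance 142.23 + delivery 2177.94 + duty 9936.42 = 14142.51
Landed cost = invoice 27375.92 + 14142.51 = 41518.43

Total landed cost: AUD 41518.43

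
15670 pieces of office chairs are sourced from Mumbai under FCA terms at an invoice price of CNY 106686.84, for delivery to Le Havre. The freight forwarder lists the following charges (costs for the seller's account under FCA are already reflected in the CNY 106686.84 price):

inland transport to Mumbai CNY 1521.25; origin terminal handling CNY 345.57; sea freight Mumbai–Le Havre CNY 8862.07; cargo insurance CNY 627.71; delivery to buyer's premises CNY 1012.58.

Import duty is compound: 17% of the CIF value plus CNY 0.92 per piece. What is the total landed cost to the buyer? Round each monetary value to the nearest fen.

FCA: the seller delivers export-cleared goods to the carrier; the buyer bears costs from that point.
Already in the invoice (seller's account under FCA): inland to port — exclude.
CIF value = FCA price + origin terminal + freight + insurance = 106686.84 + 345.57 + 8862.07 + 627.71 = 116522.19
Ad valorem component: 116522.19 × 17% = 19808.77
Specific component: 15670 × 0.92 = 14416.40
Import duty = 19808.77 + 14416.40 = 34225.17
Buyer bears: origin terminal 345.57 + freight 8862.07 + insurance 627.71 + delivery 1012.58 + duty 34225.17 = 45073.10
Landed cost = invoice 106686.84 + 45073.10 = 151759.94

Total landed cost: CNY 151759.94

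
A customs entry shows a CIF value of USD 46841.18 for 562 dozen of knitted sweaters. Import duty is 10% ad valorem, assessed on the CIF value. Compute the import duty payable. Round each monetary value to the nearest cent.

Import duty: USD 4684.12

Import duty = 46841.18 × 10% = 4684.12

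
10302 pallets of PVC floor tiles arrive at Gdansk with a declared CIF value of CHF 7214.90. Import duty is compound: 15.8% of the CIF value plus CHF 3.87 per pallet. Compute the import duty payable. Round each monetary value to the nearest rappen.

Import duty: CHF 41008.69

Ad valorem component: 7214.90 × 15.8% = 1139.95
Specific component: 10302 × 3.87 = 39868.74
Import duty = 1139.95 + 39868.74 = 41008.69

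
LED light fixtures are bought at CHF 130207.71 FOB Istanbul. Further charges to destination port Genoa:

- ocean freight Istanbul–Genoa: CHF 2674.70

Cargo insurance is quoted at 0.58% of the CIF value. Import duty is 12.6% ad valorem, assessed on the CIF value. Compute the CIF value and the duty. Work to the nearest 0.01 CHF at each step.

CIF value: CHF 133657.62; import duty: CHF 16840.86

Let C be the CIF value. C = FOB price + freight + 0.58% × C
C − 0.58% × C = 130207.71 + 2674.70
0.9942 × C = 132882.41
C = 132882.41 / 0.9942 = 133657.62
Insurance premium = 0.58% × 133657.62 = 775.21
Import duty = 133657.62 × 12.6% = 16840.86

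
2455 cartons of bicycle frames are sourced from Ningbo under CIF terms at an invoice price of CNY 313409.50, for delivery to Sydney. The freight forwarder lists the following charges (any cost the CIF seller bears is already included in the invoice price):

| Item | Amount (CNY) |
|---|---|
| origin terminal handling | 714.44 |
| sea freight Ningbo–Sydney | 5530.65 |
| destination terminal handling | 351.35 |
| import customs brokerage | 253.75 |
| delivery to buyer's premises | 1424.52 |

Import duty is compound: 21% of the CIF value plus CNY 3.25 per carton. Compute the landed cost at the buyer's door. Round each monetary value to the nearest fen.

CIF: the seller pays costs through ocean freight and marine insurance to the destination port.
Already in the invoice (seller's account under CIF): origin terminal, freight — exclude.
The CIF price already equals the CIF value: 313409.50
Ad valorem component: 313409.50 × 21% = 65816.00
Specific component: 2455 × 3.25 = 7978.75
Import duty = 65816.00 + 7978.75 = 73794.75
Buyer bears: destination terminal 351.35 + brokerage 253.75 + delivery 1424.52 + duty 73794.75 = 75824.37
Landed cost = invoice 313409.50 + 75824.37 = 389233.87

Total landed cost: CNY 389233.87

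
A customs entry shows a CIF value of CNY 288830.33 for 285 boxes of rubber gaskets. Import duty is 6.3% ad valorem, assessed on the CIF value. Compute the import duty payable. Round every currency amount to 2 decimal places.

Import duty = 288830.33 × 6.3% = 18196.31

Import duty: CNY 18196.31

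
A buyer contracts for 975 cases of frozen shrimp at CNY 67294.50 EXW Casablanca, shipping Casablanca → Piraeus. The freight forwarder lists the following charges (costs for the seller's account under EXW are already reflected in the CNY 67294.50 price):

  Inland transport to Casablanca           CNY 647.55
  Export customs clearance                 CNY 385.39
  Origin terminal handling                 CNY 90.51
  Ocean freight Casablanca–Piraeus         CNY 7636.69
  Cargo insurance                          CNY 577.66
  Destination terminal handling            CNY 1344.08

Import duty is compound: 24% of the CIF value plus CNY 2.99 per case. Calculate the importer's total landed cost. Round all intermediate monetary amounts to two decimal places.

EXW: the seller makes goods available at their premises; the buyer bears all onward costs.
CIF value = EXW price + inland to port + export clearance + origin terminal + freight + insurance = 67294.50 + 647.55 + 385.39 + 90.51 + 7636.69 + 577.66 = 76632.30
Ad valorem component: 76632.30 × 24% = 18391.75
Specific component: 975 × 2.99 = 2915.25
Import duty = 18391.75 + 2915.25 = 21307.00
Buyer bears: inland to port 647.55 + export clearance 385.39 + origin terminal 90.51 + freight 7636.69 + insurance 577.66 + destination terminal 1344.08 + duty 21307.00 = 31988.88
Landed cost = invoice 67294.50 + 31988.88 = 99283.38

Total landed cost: CNY 99283.38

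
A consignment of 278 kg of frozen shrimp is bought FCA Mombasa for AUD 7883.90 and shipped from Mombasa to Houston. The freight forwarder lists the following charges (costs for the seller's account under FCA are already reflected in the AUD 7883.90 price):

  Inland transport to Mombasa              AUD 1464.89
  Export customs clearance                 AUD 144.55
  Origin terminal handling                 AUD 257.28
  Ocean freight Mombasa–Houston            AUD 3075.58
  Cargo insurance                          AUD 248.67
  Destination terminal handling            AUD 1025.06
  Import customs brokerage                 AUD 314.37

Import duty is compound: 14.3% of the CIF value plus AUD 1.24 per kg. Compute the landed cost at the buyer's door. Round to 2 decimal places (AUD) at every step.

FCA: the seller delivers export-cleared goods to the carrier; the buyer bears costs from that point.
Already in the invoice (seller's account under FCA): inland to port, export clearance — exclude.
CIF value = FCA price + origin terminal + freight + insurance = 7883.90 + 257.28 + 3075.58 + 248.67 = 11465.43
Ad valorem component: 11465.43 × 14.3% = 1639.56
Specific component: 278 × 1.24 = 344.72
Import duty = 1639.56 + 344.72 = 1984.28
Buyer bears: origin terminal 257.28 + freight 3075.58 + insurance 248.67 + destination terminal 1025.06 + brokerage 314.37 + duty 1984.28 = 6905.24
Landed cost = invoice 7883.90 + 6905.24 = 14789.14

Total landed cost: AUD 14789.14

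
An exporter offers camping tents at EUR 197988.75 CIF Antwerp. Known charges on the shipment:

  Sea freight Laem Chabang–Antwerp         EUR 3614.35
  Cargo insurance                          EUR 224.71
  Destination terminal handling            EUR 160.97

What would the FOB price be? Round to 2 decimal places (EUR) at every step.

FOB price: EUR 194149.69

Not relevant to the conversion: destination terminal — on the buyer under both terms; not part of either seller's price.
From CIF to FOB, the seller no longer bears: freight, insurance.
FOB price = 197988.75 − 3614.35 − 224.71 = 194149.69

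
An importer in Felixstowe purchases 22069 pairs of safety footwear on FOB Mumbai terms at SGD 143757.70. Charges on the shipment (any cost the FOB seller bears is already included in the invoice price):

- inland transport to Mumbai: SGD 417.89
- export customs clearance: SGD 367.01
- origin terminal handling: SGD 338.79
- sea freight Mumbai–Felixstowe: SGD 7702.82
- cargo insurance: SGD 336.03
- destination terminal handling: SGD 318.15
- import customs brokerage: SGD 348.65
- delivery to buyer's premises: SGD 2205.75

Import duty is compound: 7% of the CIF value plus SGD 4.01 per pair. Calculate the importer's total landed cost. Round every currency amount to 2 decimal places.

FOB: the seller bears costs until goods are on board at the origin port; the buyer bears freight, insurance and all costs thereafter.
Already in the invoice (seller's account under FOB): inland to port, export clearance, origin terminal — exclude.
CIF value = FOB price + freight + insurance = 143757.70 + 7702.82 + 336.03 = 151796.55
Ad valorem component: 151796.55 × 7% = 10625.76
Specific component: 22069 × 4.01 = 88496.69
Import duty = 10625.76 + 88496.69 = 99122.45
Buyer bears: freight 7702.82 + insurance 336.03 + destination terminal 318.15 + brokerage 348.65 + delivery 2205.75 + duty 99122.45 = 110033.85
Landed cost = invoice 143757.70 + 110033.85 = 253791.55

Total landed cost: SGD 253791.55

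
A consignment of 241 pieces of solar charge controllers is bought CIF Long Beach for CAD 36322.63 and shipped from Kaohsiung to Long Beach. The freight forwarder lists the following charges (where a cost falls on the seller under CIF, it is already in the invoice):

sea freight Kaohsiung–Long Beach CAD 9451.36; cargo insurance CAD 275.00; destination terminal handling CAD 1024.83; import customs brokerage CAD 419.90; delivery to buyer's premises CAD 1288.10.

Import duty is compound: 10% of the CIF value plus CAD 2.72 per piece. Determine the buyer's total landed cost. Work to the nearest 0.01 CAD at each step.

Total landed cost: CAD 43343.24

CIF: the seller pays costs through ocean freight and marine insurance to the destination port.
Already in the invoice (seller's account under CIF): freight, insurance — exclude.
The CIF price already equals the CIF value: 36322.63
Ad valorem component: 36322.63 × 10% = 3632.26
Specific component: 241 × 2.72 = 655.52
Import duty = 3632.26 + 655.52 = 4287.78
Buyer bears: destination terminal 1024.83 + brokerage 419.90 + delivery 1288.10 + duty 4287.78 = 7020.61
Landed cost = invoice 36322.63 + 7020.61 = 43343.24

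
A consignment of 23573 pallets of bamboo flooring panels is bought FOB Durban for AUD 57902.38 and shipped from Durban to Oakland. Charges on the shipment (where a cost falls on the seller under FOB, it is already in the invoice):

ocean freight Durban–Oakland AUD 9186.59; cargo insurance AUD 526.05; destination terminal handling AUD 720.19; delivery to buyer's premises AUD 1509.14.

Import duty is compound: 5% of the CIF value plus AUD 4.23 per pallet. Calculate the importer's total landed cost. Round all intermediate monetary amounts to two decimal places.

FOB: the seller bears costs until goods are on board at the origin port; the buyer bears freight, insurance and all costs thereafter.
CIF value = FOB price + freight + insurance = 57902.38 + 9186.59 + 526.05 = 67615.02
Ad valorem component: 67615.02 × 5% = 3380.75
Specific component: 23573 × 4.23 = 99713.79
Import duty = 3380.75 + 99713.79 = 103094.54
Buyer bears: freight 9186.59 + insurance 526.05 + destination terminal 720.19 + delivery 1509.14 + duty 103094.54 = 115036.51
Landed cost = invoice 57902.38 + 115036.51 = 172938.89

Total landed cost: AUD 172938.89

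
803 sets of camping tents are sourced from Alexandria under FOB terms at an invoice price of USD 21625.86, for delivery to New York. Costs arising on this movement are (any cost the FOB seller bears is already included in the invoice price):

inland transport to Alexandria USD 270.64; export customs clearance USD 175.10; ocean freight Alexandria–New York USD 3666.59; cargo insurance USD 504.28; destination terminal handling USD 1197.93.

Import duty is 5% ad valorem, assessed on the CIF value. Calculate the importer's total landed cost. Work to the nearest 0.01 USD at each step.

FOB: the seller bears costs until goods are on board at the origin port; the buyer bears freight, insurance and all costs thereafter.
Already in the invoice (seller's account under FOB): inland to port, export clearance — exclude.
CIF value = FOB price + freight + insurance = 21625.86 + 3666.59 + 504.28 = 25796.73
Import duty = 25796.73 × 5% = 1289.84
Buyer bears: freight 3666.59 + insurance 504.28 + destination terminal 1197.93 + duty 1289.84 = 6658.64
Landed cost = invoice 21625.86 + 6658.64 = 28284.50

Total landed cost: USD 28284.50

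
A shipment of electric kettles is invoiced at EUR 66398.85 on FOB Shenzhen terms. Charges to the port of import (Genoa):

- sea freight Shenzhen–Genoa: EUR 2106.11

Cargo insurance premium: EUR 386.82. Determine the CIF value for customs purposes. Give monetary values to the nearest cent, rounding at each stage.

CIF = FOB price + freight + insurance
CIF = 66398.85 + 2106.11 + 386.82 = 68891.78

CIF value: EUR 68891.78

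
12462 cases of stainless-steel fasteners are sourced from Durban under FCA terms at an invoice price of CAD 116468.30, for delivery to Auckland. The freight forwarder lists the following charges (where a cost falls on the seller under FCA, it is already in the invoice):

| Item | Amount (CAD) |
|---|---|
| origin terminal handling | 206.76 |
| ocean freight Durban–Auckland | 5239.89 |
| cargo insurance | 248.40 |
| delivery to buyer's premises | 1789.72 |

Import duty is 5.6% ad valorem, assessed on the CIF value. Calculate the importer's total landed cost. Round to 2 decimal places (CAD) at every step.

Total landed cost: CAD 130794.22

FCA: the seller delivers export-cleared goods to the carrier; the buyer bears costs from that point.
CIF value = FCA price + origin terminal + freight + insurance = 116468.30 + 206.76 + 5239.89 + 248.40 = 122163.35
Import duty = 122163.35 × 5.6% = 6841.15
Buyer bears: origin terminal 206.76 + freight 5239.89 + insurance 248.40 + delivery 1789.72 + duty 6841.15 = 14325.92
Landed cost = invoice 116468.30 + 14325.92 = 130794.22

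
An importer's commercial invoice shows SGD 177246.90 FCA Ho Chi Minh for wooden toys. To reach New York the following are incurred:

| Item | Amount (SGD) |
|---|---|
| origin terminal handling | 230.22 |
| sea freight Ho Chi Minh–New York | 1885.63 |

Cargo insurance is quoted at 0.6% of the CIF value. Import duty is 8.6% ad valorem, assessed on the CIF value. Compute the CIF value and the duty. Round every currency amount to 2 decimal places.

Let C be the CIF value. C = FCA price + pre-shipment costs + freight + 0.6% × C
C − 0.6% × C = 177246.90 + 230.22 + 1885.63
0.994 × C = 179362.75
C = 179362.75 / 0.994 = 180445.42
Insurance premium = 0.6% × 180445.42 = 1082.67
Import duty = 180445.42 × 8.6% = 15518.31

CIF value: SGD 180445.42; import duty: SGD 15518.31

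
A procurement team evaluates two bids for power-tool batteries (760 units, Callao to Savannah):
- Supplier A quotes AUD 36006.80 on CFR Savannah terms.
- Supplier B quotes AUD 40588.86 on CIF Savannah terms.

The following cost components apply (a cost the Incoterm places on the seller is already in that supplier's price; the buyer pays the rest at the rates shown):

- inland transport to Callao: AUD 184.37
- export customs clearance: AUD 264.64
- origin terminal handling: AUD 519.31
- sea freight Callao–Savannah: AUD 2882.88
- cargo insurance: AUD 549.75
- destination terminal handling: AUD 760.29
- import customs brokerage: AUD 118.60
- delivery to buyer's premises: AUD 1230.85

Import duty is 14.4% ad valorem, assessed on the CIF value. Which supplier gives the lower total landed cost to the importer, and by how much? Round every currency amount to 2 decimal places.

Supplier A (CFR):
CIF value = CFR price + insurance = 36006.80 + 549.75 = 36556.55
Import duty = 36556.55 × 14.4% = 5264.14
Buyer bears (A): 549.75 + 760.29 + 118.60 + 1230.85 = 2659.49
Landed cost (A) = invoice 36006.80 + 2659.49 + duty 5264.14 = 43930.43
Supplier B (CIF):
The CIF price already equals the CIF value: 40588.86
Import duty = 40588.86 × 14.4% = 5844.80
Buyer bears (B): 760.29 + 118.60 + 1230.85 = 2109.74
Landed cost (B) = invoice 40588.86 + 2109.74 + duty 5844.80 = 48543.40
Difference = |43930.43 − 48543.40| = 4612.97

Supplier A is cheaper by AUD 4612.97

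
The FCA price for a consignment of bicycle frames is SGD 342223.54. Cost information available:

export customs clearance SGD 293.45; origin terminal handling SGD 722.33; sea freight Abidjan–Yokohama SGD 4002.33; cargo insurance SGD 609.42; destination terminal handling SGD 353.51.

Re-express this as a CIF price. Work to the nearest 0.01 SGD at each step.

Not relevant to the conversion: export clearance — on the seller under both FCA and CIF; already in the FCA price and stays in the CIF price. destination terminal — on the buyer under both terms; not part of either seller's price.
From FCA to CIF, the seller additionally bears: origin terminal, freight, insurance.
CIF price = 342223.54 + 722.33 + 4002.33 + 609.42 = 347557.62

CIF price: SGD 347557.62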